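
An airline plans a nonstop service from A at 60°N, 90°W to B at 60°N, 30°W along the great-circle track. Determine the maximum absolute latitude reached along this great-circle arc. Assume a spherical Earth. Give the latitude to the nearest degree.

The great circle lies in the plane with unit normal n̂ = (p₁ × p₂)/|p₁ × p₂|.
Here n̂_z ≈ +0.447; the vertex latitude is φ_max = arccos|n̂_z| ≈ 63.4°.

≈ 63°N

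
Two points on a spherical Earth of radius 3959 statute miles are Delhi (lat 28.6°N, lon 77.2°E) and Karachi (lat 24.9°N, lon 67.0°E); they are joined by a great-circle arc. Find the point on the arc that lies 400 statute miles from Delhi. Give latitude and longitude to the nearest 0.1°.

≈ lat 26.5°N, lon 71.1°E

Write both endpoints as unit vectors p₁, p₂ with components (cos φ cos λ, cos φ sin λ, sin φ).
The central angle between the endpoints is δ = arccos(p₁·p₂) ≈ 0.172 rad (9.8°). The total great-circle distance is δ·R ≈ 0.172 × 3959 ≈ 679 mi, so the target fraction is f = 400/679 ≈ 0.589.
Interpolate at f ≈ 0.589 with slerp weights a = sin((1−f)δ)/sin δ ≈ 0.413, b = sin(fδ)/sin δ ≈ 0.591.
p = a·p₁ + b·p₂ ≈ (0.290, 0.847, 0.446); φ = arcsin(p_z) ≈ 26.51°, λ = atan2(p_y, p_x) ≈ 71.11°.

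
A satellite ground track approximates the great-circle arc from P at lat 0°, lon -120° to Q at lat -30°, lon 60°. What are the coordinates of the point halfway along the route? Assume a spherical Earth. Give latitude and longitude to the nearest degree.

≈ lat -75°, lon -120°

Write both endpoints as unit vectors p₁, p₂ with components (cos φ cos λ, cos φ sin λ, sin φ).
The central angle between the endpoints is δ = arccos(p₁·p₂) ≈ 2.618 rad (150.0°).
Interpolate at f = 1/2 with slerp weights a = sin((1−f)δ)/sin δ ≈ 1.932, b = sin(fδ)/sin δ ≈ 1.932.
p = a·p₁ + b·p₂ ≈ (-0.129, -0.224, -0.966); φ = arcsin(p_z) ≈ -75.00°, λ = atan2(p_y, p_x) ≈ -120.00°.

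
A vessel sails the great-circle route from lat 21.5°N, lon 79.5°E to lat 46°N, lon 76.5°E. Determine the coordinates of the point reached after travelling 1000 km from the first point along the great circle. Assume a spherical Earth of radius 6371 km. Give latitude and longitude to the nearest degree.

Convert each endpoint to a unit vector on the sphere (x = cos φ cos λ, y = cos φ sin λ, z = sin φ).
The central angle between the endpoints is δ = arccos(p₁·p₂) ≈ 0.430 rad (24.6°). The total great-circle distance is δ·R ≈ 0.430 × 6371 ≈ 2738 km, so the target fraction is f = 1000/2738 ≈ 0.365.
Interpolate at f ≈ 0.365 with slerp weights a = sin((1−f)δ)/sin δ ≈ 0.647, b = sin(fδ)/sin δ ≈ 0.375.
p = a·p₁ + b·p₂ ≈ (0.170, 0.845, 0.507); φ = arcsin(p_z) ≈ 30.46°, λ = atan2(p_y, p_x) ≈ 78.59°.

≈ lat 30°N, lon 79°E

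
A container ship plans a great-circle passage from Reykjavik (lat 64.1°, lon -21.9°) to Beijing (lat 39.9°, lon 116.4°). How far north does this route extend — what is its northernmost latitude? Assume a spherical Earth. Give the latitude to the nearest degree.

The great circle lies in the plane with unit normal n̂ = (p₁ × p₂)/|p₁ × p₂|.
Here n̂_z ≈ +0.236; the vertex latitude is φ_max = arccos|n̂_z| ≈ 76.4°.
Check via Clairaut: cos φ_max = |cos φ₁| · sin C = cos(64.1°)·sin(32.7°) ≈ 0.236, again giving ≈ 76.4°.

≈ 76°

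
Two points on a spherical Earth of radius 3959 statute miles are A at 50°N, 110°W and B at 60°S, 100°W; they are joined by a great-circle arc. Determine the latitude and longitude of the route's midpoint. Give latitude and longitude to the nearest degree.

Convert each endpoint to a unit vector on the sphere (x = cos φ cos λ, y = cos φ sin λ, z = sin φ).
The central angle between the endpoints is δ = arccos(p₁·p₂) ≈ 1.925 rad (110.3°).
Interpolate at f = 1/2 with slerp weights a = sin((1−f)δ)/sin δ ≈ 0.875, b = sin(fδ)/sin δ ≈ 0.875.
p = a·p₁ + b·p₂ ≈ (-0.268, -0.959, -0.087); φ = arcsin(p_z) ≈ -5.02°, λ = atan2(p_y, p_x) ≈ -105.63°.

≈ 5°S, 106°W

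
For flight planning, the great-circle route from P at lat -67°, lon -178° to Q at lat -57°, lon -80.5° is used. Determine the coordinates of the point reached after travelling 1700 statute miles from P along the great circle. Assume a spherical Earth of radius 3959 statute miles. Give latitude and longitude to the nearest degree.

≈ lat -69°, lon -109°

Write both endpoints as unit vectors p₁, p₂ with components (cos φ cos λ, cos φ sin λ, sin φ).
The central angle between the endpoints is δ = arccos(p₁·p₂) ≈ 0.731 rad (41.9°). The total great-circle distance is δ·R ≈ 0.731 × 3959 ≈ 2896 mi, so the target fraction is f = 1700/2896 ≈ 0.587.
Interpolate at f ≈ 0.587 with slerp weights a = sin((1−f)δ)/sin δ ≈ 0.445, b = sin(fδ)/sin δ ≈ 0.623.
p = a·p₁ + b·p₂ ≈ (-0.118, -0.341, -0.933); φ = arcsin(p_z) ≈ -68.86°, λ = atan2(p_y, p_x) ≈ -109.07°.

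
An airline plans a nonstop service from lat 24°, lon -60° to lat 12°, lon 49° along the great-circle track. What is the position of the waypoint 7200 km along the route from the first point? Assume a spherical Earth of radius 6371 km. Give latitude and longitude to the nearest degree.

≈ lat 26°, lon 12°

Convert each endpoint to a unit vector on the sphere (x = cos φ cos λ, y = cos φ sin λ, z = sin φ).
The central angle between the endpoints is δ = arccos(p₁·p₂) ≈ 1.779 rad (101.9°). The total great-circle distance is δ·R ≈ 1.779 × 6371 ≈ 11332 km, so the target fraction is f = 7200/11332 ≈ 0.635.
Interpolate at f ≈ 0.635 with slerp weights a = sin((1−f)δ)/sin δ ≈ 0.617, b = sin(fδ)/sin δ ≈ 0.924.
p = a·p₁ + b·p₂ ≈ (0.875, 0.194, 0.443); φ = arcsin(p_z) ≈ 26.31°, λ = atan2(p_y, p_x) ≈ 12.50°.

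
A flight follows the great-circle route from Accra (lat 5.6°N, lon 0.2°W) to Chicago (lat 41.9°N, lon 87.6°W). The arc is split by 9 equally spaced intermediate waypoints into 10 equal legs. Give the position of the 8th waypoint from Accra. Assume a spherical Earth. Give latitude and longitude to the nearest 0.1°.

From cos δ = sin φ₁ sin φ₂ + cos φ₁ cos φ₂ cos Δλ, the central angle is δ ≈ 1.472 rad (84.3°).
Interpolate at f = 8/10 with slerp weights a = sin((1−f)δ)/sin δ ≈ 0.292, b = sin(fδ)/sin δ ≈ 0.928.
p = a·p₁ + b·p₂ ≈ (0.319, -0.691, 0.648); φ = arcsin(p_z) ≈ 40.42°, λ = atan2(p_y, p_x) ≈ -65.22°.

≈ lat 40.4°N, lon 65.2°W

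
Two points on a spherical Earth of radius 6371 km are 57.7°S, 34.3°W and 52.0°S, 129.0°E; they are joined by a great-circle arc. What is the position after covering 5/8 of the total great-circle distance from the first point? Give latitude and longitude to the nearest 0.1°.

≈ 77.1°S, 110.2°E

Convert each endpoint to a unit vector on the sphere (x = cos φ cos λ, y = cos φ sin λ, z = sin φ).
The central angle between the endpoints is δ = arccos(p₁·p₂) ≈ 1.212 rad (69.5°).
Interpolate at f = 5/8 with slerp weights a = sin((1−f)δ)/sin δ ≈ 0.469, b = sin(fδ)/sin δ ≈ 0.734.
p = a·p₁ + b·p₂ ≈ (-0.077, 0.210, -0.975); φ = arcsin(p_z) ≈ -77.07°, λ = atan2(p_y, p_x) ≈ 110.23°.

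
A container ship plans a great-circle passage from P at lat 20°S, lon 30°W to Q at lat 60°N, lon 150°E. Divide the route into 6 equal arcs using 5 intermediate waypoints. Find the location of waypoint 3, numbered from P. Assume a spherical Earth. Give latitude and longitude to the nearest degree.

Write both endpoints as unit vectors p₁, p₂ with components (cos φ cos λ, cos φ sin λ, sin φ).
The central angle between the endpoints is δ = arccos(p₁·p₂) ≈ 2.443 rad (140.0°).
Interpolate at f = 3/6 with slerp weights a = sin((1−f)δ)/sin δ ≈ 1.462, b = sin(fδ)/sin δ ≈ 1.462.
p = a·p₁ + b·p₂ ≈ (0.557, -0.321, 0.766); φ = arcsin(p_z) ≈ 50.00°, λ = atan2(p_y, p_x) ≈ -30.00°.

≈ lat 50°N, lon 30°W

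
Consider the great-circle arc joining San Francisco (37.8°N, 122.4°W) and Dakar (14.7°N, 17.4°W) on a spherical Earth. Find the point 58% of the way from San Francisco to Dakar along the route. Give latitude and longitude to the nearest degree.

≈ 36°N, 54°W

The haversine formula gives a central angle δ ≈ 1.613 rad (92.4°) between the endpoints.
Interpolate at f = 0.58 with slerp weights a = sin((1−f)δ)/sin δ ≈ 0.627, b = sin(fδ)/sin δ ≈ 0.806.
p = a·p₁ + b·p₂ ≈ (0.478, -0.652, 0.589); φ = arcsin(p_z) ≈ 36.09°, λ = atan2(p_y, p_x) ≈ -53.74°.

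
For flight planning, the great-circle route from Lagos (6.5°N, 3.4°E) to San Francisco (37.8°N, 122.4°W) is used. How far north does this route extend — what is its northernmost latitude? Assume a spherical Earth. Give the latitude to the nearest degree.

≈ 46°N

The great circle lies in the plane with unit normal n̂ = (p₁ × p₂)/|p₁ × p₂|.
Here n̂_z ≈ -0.691; the vertex latitude is φ_max = arccos|n̂_z| ≈ 46.3°.
Check via Clairaut: cos φ_max = |cos φ₁| · sin C = cos(6.5°)·sin(44.1°) ≈ 0.691, again giving ≈ 46.3°.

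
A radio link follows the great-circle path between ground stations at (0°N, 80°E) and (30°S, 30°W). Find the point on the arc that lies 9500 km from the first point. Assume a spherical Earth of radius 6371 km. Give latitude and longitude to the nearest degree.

≈ (31°S, 5°W)

Convert each endpoint to a unit vector on the sphere (x = cos φ cos λ, y = cos φ sin λ, z = sin φ).
The central angle between the endpoints is δ = arccos(p₁·p₂) ≈ 1.872 rad (107.2°). The total great-circle distance is δ·R ≈ 1.872 × 6371 ≈ 11923 km, so the target fraction is f = 9500/11923 ≈ 0.797.
Interpolate at f ≈ 0.797 with slerp weights a = sin((1−f)δ)/sin δ ≈ 0.389, b = sin(fδ)/sin δ ≈ 1.044.
p = a·p₁ + b·p₂ ≈ (0.850, -0.069, -0.522); φ = arcsin(p_z) ≈ -31.46°, λ = atan2(p_y, p_x) ≈ -4.65°.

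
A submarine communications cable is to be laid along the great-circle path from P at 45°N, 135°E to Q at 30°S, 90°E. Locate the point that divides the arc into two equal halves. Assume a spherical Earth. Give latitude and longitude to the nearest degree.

≈ 8°N, 110°E

Convert each endpoint to a unit vector on the sphere (x = cos φ cos λ, y = cos φ sin λ, z = sin φ).
The central angle between the endpoints is δ = arccos(p₁·p₂) ≈ 1.491 rad (85.4°).
Interpolate at f = 1/2 with slerp weights a = sin((1−f)δ)/sin δ ≈ 0.681, b = sin(fδ)/sin δ ≈ 0.681.
p = a·p₁ + b·p₂ ≈ (-0.340, 0.930, 0.141); φ = arcsin(p_z) ≈ 8.10°, λ = atan2(p_y, p_x) ≈ 110.10°.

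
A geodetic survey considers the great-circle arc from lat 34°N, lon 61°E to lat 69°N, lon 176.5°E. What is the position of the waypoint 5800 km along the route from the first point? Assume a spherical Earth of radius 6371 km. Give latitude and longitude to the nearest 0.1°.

≈ lat 72.9°N, lon 132.1°E

The haversine formula gives a central angle δ ≈ 1.166 rad (66.8°) between the endpoints. The total great-circle distance is δ·R ≈ 1.166 × 6371 ≈ 7426 km, so the target fraction is f = 5800/7426 ≈ 0.781.
Interpolate at f ≈ 0.781 with slerp weights a = sin((1−f)δ)/sin δ ≈ 0.275, b = sin(fδ)/sin δ ≈ 0.859.
p = a·p₁ + b·p₂ ≈ (-0.197, 0.218, 0.956); φ = arcsin(p_z) ≈ 72.91°, λ = atan2(p_y, p_x) ≈ 132.09°.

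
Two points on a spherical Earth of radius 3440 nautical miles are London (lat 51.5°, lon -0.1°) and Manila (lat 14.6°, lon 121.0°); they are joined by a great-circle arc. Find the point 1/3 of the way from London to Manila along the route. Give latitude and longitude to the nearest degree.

≈ lat 58°, lon 56°

Write both endpoints as unit vectors p₁, p₂ with components (cos φ cos λ, cos φ sin λ, sin φ).
The central angle between the endpoints is δ = arccos(p₁·p₂) ≈ 1.685 rad (96.5°).
Interpolate at f = 1/3 with slerp weights a = sin((1−f)δ)/sin δ ≈ 0.907, b = sin(fδ)/sin δ ≈ 0.536.
p = a·p₁ + b·p₂ ≈ (0.298, 0.444, 0.845); φ = arcsin(p_z) ≈ 57.70°, λ = atan2(p_y, p_x) ≈ 56.14°.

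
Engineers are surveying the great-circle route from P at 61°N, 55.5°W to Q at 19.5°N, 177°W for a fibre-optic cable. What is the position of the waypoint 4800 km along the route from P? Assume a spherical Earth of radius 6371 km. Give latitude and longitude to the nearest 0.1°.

≈ 56.6°N, 145.7°W

The haversine formula gives a central angle δ ≈ 1.518 rad (87.0°) between the endpoints. The total great-circle distance is δ·R ≈ 1.518 × 6371 ≈ 9669 km, so the target fraction is f = 4800/9669 ≈ 0.496.
Interpolate at f ≈ 0.496 with slerp weights a = sin((1−f)δ)/sin δ ≈ 0.693, b = sin(fδ)/sin δ ≈ 0.685.
p = a·p₁ + b·p₂ ≈ (-0.455, -0.311, 0.835); φ = arcsin(p_z) ≈ 56.59°, λ = atan2(p_y, p_x) ≈ -145.66°.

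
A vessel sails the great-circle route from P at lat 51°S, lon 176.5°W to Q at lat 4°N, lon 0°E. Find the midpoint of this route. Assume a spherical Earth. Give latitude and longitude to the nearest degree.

≈ lat 62°S, lon 6°W

From cos δ = sin φ₁ sin φ₂ + cos φ₁ cos φ₂ cos Δλ, the central angle is δ ≈ 2.320 rad (132.9°).
Interpolate at f = 1/2 with slerp weights a = sin((1−f)δ)/sin δ ≈ 1.252, b = sin(fδ)/sin δ ≈ 1.252.
p = a·p₁ + b·p₂ ≈ (0.462, -0.048, -0.885); φ = arcsin(p_z) ≈ -62.30°, λ = atan2(p_y, p_x) ≈ -5.94°.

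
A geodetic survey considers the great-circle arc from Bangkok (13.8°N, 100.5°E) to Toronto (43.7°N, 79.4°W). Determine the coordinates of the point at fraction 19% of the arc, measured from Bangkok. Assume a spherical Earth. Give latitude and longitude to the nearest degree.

≈ (37°N, 100°E)

Convert each endpoint to a unit vector on the sphere (x = cos φ cos λ, y = cos φ sin λ, z = sin φ).
The central angle between the endpoints is δ = arccos(p₁·p₂) ≈ 2.138 rad (122.5°).
Interpolate at f = 0.19 with slerp weights a = sin((1−f)δ)/sin δ ≈ 1.170, b = sin(fδ)/sin δ ≈ 0.469.
p = a·p₁ + b·p₂ ≈ (-0.145, 0.785, 0.603); φ = arcsin(p_z) ≈ 37.07°, λ = atan2(p_y, p_x) ≈ 100.46°.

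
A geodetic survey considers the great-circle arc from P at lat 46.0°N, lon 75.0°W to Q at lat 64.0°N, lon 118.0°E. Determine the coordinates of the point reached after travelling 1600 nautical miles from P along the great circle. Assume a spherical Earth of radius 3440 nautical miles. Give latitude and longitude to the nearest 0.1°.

≈ lat 72.3°N, lon 83.9°W

Write both endpoints as unit vectors p₁, p₂ with components (cos φ cos λ, cos φ sin λ, sin φ).
The central angle between the endpoints is δ = arccos(p₁·p₂) ≈ 1.213 rad (69.5°). The total great-circle distance is δ·R ≈ 1.213 × 3440 ≈ 4174 nmi, so the target fraction is f = 1600/4174 ≈ 0.383.
Interpolate at f ≈ 0.383 with slerp weights a = sin((1−f)δ)/sin δ ≈ 0.726, b = sin(fδ)/sin δ ≈ 0.479.
p = a·p₁ + b·p₂ ≈ (0.032, -0.302, 0.953); φ = arcsin(p_z) ≈ 72.32°, λ = atan2(p_y, p_x) ≈ -83.94°.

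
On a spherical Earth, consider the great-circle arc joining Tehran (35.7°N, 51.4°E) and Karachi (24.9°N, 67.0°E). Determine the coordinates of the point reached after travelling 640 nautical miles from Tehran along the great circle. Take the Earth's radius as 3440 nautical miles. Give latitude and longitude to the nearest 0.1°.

≈ (29.2°N, 61.5°E)

The haversine formula gives a central angle δ ≈ 0.301 rad (17.2°) between the endpoints. The total great-circle distance is δ·R ≈ 0.301 × 3440 ≈ 1034 nmi, so the target fraction is f = 640/1034 ≈ 0.619.
Interpolate at f ≈ 0.619 with slerp weights a = sin((1−f)δ)/sin δ ≈ 0.386, b = sin(fδ)/sin δ ≈ 0.625.
p = a·p₁ + b·p₂ ≈ (0.417, 0.767, 0.488); φ = arcsin(p_z) ≈ 29.23°, λ = atan2(p_y, p_x) ≈ 61.46°.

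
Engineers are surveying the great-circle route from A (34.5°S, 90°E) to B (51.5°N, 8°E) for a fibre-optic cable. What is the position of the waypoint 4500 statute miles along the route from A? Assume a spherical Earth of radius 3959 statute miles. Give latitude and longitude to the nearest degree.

Convert each endpoint to a unit vector on the sphere (x = cos φ cos λ, y = cos φ sin λ, z = sin φ).
The central angle between the endpoints is δ = arccos(p₁·p₂) ≈ 1.952 rad (111.8°). The total great-circle distance is δ·R ≈ 1.952 × 3959 ≈ 7727 mi, so the target fraction is f = 4500/7727 ≈ 0.582.
Interpolate at f ≈ 0.582 with slerp weights a = sin((1−f)δ)/sin δ ≈ 0.784, b = sin(fδ)/sin δ ≈ 0.977.
p = a·p₁ + b·p₂ ≈ (0.602, 0.731, 0.321); φ = arcsin(p_z) ≈ 18.71°, λ = atan2(p_y, p_x) ≈ 50.50°.

≈ (19°N, 50°E)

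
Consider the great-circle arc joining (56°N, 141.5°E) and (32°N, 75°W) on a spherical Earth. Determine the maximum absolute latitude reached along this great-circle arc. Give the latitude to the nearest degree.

≈ 74°N

The great circle lies in the plane with unit normal n̂ = (p₁ × p₂)/|p₁ × p₂|.
Here n̂_z ≈ +0.283; the vertex latitude is φ_max = arccos|n̂_z| ≈ 73.6°.
Check via Clairaut: cos φ_max = |cos φ₁| · sin C = cos(56.0°)·sin(30.4°) ≈ 0.283, again giving ≈ 73.6°.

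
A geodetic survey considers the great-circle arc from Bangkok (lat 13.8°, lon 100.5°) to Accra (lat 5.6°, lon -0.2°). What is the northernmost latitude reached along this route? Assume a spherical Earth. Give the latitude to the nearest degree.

The great circle lies in the plane with unit normal n̂ = (p₁ × p₂)/|p₁ × p₂|.
Here n̂_z ≈ -0.961; the vertex latitude is φ_max = arccos|n̂_z| ≈ 16.0°.
Check via Clairaut: cos φ_max = |cos φ₁| · sin C = cos(13.8°)·sin(81.9°) ≈ 0.961, again giving ≈ 16.0°.

≈ 16°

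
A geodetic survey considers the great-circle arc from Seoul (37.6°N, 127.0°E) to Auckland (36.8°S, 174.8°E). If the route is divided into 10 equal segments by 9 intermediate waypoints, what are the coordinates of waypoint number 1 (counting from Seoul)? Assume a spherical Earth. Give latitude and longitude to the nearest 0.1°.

≈ (30.5°N, 133.0°E)

Write both endpoints as unit vectors p₁, p₂ with components (cos φ cos λ, cos φ sin λ, sin φ).
The central angle between the endpoints is δ = arccos(p₁·p₂) ≈ 1.510 rad (86.5°).
Interpolate at f = 1/10 with slerp weights a = sin((1−f)δ)/sin δ ≈ 0.979, b = sin(fδ)/sin δ ≈ 0.151.
p = a·p₁ + b·p₂ ≈ (-0.587, 0.631, 0.507); φ = arcsin(p_z) ≈ 30.49°, λ = atan2(p_y, p_x) ≈ 132.95°.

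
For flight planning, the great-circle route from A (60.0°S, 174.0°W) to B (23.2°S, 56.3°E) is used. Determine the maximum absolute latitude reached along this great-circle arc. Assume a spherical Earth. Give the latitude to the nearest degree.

The great circle lies in the plane with unit normal n̂ = (p₁ × p₂)/|p₁ × p₂|.
Here n̂_z ≈ -0.354; the vertex latitude is φ_max = arccos|n̂_z| ≈ 69.3°.

≈ 69°S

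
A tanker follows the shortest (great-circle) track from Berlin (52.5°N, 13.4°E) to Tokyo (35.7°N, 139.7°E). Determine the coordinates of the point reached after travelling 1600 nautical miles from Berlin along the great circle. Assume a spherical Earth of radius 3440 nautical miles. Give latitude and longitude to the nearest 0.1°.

≈ 66.0°N, 60.4°E

Convert each endpoint to a unit vector on the sphere (x = cos φ cos λ, y = cos φ sin λ, z = sin φ).
The central angle between the endpoints is δ = arccos(p₁·p₂) ≈ 1.400 rad (80.2°). The total great-circle distance is δ·R ≈ 1.400 × 3440 ≈ 4815 nmi, so the target fraction is f = 1600/4815 ≈ 0.332.
Interpolate at f ≈ 0.332 with slerp weights a = sin((1−f)δ)/sin δ ≈ 0.816, b = sin(fδ)/sin δ ≈ 0.455.
p = a·p₁ + b·p₂ ≈ (0.201, 0.354, 0.913); φ = arcsin(p_z) ≈ 65.95°, λ = atan2(p_y, p_x) ≈ 60.37°.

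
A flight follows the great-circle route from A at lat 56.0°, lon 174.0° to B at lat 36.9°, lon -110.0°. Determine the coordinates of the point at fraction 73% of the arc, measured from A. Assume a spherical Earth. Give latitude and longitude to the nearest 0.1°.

≈ lat 46.5°, lon -124.1°

Write both endpoints as unit vectors p₁, p₂ with components (cos φ cos λ, cos φ sin λ, sin φ).
The central angle between the endpoints is δ = arccos(p₁·p₂) ≈ 0.920 rad (52.7°).
Interpolate at f = 0.73 with slerp weights a = sin((1−f)δ)/sin δ ≈ 0.309, b = sin(fδ)/sin δ ≈ 0.782.
p = a·p₁ + b·p₂ ≈ (-0.386, -0.570, 0.726); φ = arcsin(p_z) ≈ 46.53°, λ = atan2(p_y, p_x) ≈ -124.11°.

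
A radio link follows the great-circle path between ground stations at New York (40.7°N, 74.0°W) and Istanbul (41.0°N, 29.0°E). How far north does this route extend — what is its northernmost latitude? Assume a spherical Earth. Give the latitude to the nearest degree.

The great circle lies in the plane with unit normal n̂ = (p₁ × p₂)/|p₁ × p₂|.
Here n̂_z ≈ +0.584; the vertex latitude is φ_max = arccos|n̂_z| ≈ 54.2°.
Check via Clairaut: cos φ_max = |cos φ₁| · sin C = cos(40.7°)·sin(50.4°) ≈ 0.584, again giving ≈ 54.2°.

≈ 54°N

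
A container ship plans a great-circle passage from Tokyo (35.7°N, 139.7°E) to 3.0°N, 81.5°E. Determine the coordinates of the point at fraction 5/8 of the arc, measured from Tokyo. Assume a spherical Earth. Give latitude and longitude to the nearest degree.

≈ 17°N, 100°E

Write both endpoints as unit vectors p₁, p₂ with components (cos φ cos λ, cos φ sin λ, sin φ).
The central angle between the endpoints is δ = arccos(p₁·p₂) ≈ 1.095 rad (62.7°).
Interpolate at f = 5/8 with slerp weights a = sin((1−f)δ)/sin δ ≈ 0.449, b = sin(fδ)/sin δ ≈ 0.711.
p = a·p₁ + b·p₂ ≈ (-0.173, 0.938, 0.299); φ = arcsin(p_z) ≈ 17.41°, λ = atan2(p_y, p_x) ≈ 100.46°.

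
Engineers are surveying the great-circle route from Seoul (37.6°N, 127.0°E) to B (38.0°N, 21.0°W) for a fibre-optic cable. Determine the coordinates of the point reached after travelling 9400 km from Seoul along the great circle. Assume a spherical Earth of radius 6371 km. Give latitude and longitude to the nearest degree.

≈ (51°N, 11°W)

Write both endpoints as unit vectors p₁, p₂ with components (cos φ cos λ, cos φ sin λ, sin φ).
The central angle between the endpoints is δ = arccos(p₁·p₂) ≈ 1.725 rad (98.8°). The total great-circle distance is δ·R ≈ 1.725 × 6371 ≈ 10991 km, so the target fraction is f = 9400/10991 ≈ 0.855.
Interpolate at f ≈ 0.855 with slerp weights a = sin((1−f)δ)/sin δ ≈ 0.250, b = sin(fδ)/sin δ ≈ 1.007.
p = a·p₁ + b·p₂ ≈ (0.622, -0.126, 0.773); φ = arcsin(p_z) ≈ 50.61°, λ = atan2(p_y, p_x) ≈ -11.47°.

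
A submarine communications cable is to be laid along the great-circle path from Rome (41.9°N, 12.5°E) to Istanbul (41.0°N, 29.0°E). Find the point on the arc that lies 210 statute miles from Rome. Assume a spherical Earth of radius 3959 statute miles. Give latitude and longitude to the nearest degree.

Convert each endpoint to a unit vector on the sphere (x = cos φ cos λ, y = cos φ sin λ, z = sin φ).
The central angle between the endpoints is δ = arccos(p₁·p₂) ≈ 0.216 rad (12.4°). The total great-circle distance is δ·R ≈ 0.216 × 3959 ≈ 855 mi, so the target fraction is f = 210/855 ≈ 0.245.
Interpolate at f ≈ 0.245 with slerp weights a = sin((1−f)δ)/sin δ ≈ 0.757, b = sin(fδ)/sin δ ≈ 0.247.
p = a·p₁ + b·p₂ ≈ (0.713, 0.212, 0.668); φ = arcsin(p_z) ≈ 41.90°, λ = atan2(p_y, p_x) ≈ 16.58°.

≈ 42°N, 17°E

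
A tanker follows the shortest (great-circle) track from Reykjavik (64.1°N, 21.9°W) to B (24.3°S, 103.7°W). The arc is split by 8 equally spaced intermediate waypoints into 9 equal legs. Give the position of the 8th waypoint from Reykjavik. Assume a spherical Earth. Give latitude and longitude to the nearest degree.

Convert each endpoint to a unit vector on the sphere (x = cos φ cos λ, y = cos φ sin λ, z = sin φ).
The central angle between the endpoints is δ = arccos(p₁·p₂) ≈ 1.890 rad (108.3°).
Interpolate at f = 8/9 with slerp weights a = sin((1−f)δ)/sin δ ≈ 0.219, b = sin(fδ)/sin δ ≈ 1.047.
p = a·p₁ + b·p₂ ≈ (-0.137, -0.963, -0.233); φ = arcsin(p_z) ≈ -13.49°, λ = atan2(p_y, p_x) ≈ -98.10°.

≈ (13°S, 98°W)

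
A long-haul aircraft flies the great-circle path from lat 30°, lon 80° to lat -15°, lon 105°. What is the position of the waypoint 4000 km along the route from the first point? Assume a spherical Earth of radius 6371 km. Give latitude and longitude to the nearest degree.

Write both endpoints as unit vectors p₁, p₂ with components (cos φ cos λ, cos φ sin λ, sin φ).
The central angle between the endpoints is δ = arccos(p₁·p₂) ≈ 0.891 rad (51.0°). The total great-circle distance is δ·R ≈ 0.891 × 6371 ≈ 5676 km, so the target fraction is f = 4000/5676 ≈ 0.705.
Interpolate at f ≈ 0.705 with slerp weights a = sin((1−f)δ)/sin δ ≈ 0.334, b = sin(fδ)/sin δ ≈ 0.755.
p = a·p₁ + b·p₂ ≈ (-0.139, 0.990, -0.028); φ = arcsin(p_z) ≈ -1.62°, λ = atan2(p_y, p_x) ≈ 97.97°.

≈ lat -2°, lon 98°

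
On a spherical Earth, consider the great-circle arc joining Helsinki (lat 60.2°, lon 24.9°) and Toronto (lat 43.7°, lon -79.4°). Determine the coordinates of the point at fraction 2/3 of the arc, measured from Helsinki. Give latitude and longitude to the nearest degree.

From cos δ = sin φ₁ sin φ₂ + cos φ₁ cos φ₂ cos Δλ, the central angle is δ ≈ 1.035 rad (59.3°).
Interpolate at f = 2/3 with slerp weights a = sin((1−f)δ)/sin δ ≈ 0.393, b = sin(fδ)/sin δ ≈ 0.740.
p = a·p₁ + b·p₂ ≈ (0.276, -0.444, 0.853); φ = arcsin(p_z) ≈ 58.50°, λ = atan2(p_y, p_x) ≈ -58.14°.

≈ lat 59°, lon -58°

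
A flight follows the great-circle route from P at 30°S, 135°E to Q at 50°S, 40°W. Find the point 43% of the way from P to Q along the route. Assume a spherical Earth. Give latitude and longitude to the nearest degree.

From cos δ = sin φ₁ sin φ₂ + cos φ₁ cos φ₂ cos Δλ, the central angle is δ ≈ 1.743 rad (99.9°).
Interpolate at f = 0.43 with slerp weights a = sin((1−f)δ)/sin δ ≈ 0.851, b = sin(fδ)/sin δ ≈ 0.692.
p = a·p₁ + b·p₂ ≈ (-0.180, 0.235, -0.955); φ = arcsin(p_z) ≈ -72.76°, λ = atan2(p_y, p_x) ≈ 127.49°.

≈ 73°S, 127°E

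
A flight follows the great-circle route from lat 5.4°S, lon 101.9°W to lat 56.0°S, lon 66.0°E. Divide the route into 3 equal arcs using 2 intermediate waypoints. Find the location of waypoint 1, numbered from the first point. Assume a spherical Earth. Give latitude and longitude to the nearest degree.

The haversine formula gives a central angle δ ≈ 2.056 rad (117.8°) between the endpoints.
Interpolate at f = 1/3 with slerp weights a = sin((1−f)δ)/sin δ ≈ 1.108, b = sin(fδ)/sin δ ≈ 0.715.
p = a·p₁ + b·p₂ ≈ (-0.065, -0.714, -0.697); φ = arcsin(p_z) ≈ -44.22°, λ = atan2(p_y, p_x) ≈ -95.18°.

≈ lat 44°S, lon 95°W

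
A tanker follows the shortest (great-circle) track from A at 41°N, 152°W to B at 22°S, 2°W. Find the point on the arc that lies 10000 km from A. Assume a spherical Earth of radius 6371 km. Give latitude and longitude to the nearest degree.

Write both endpoints as unit vectors p₁, p₂ with components (cos φ cos λ, cos φ sin λ, sin φ).
The central angle between the endpoints is δ = arccos(p₁·p₂) ≈ 2.590 rad (148.4°). The total great-circle distance is δ·R ≈ 2.590 × 6371 ≈ 16502 km, so the target fraction is f = 10000/16502 ≈ 0.606.
Interpolate at f ≈ 0.606 with slerp weights a = sin((1−f)δ)/sin δ ≈ 1.627, b = sin(fδ)/sin δ ≈ 1.909.
p = a·p₁ + b·p₂ ≈ (0.684, -0.638, 0.352); φ = arcsin(p_z) ≈ 20.63°, λ = atan2(p_y, p_x) ≈ -43.00°.

≈ 21°N, 43°W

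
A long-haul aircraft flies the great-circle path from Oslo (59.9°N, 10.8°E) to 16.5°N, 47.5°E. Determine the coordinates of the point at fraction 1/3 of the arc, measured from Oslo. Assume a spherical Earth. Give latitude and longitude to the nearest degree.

≈ 47°N, 29°E

Convert each endpoint to a unit vector on the sphere (x = cos φ cos λ, y = cos φ sin λ, z = sin φ).
The central angle between the endpoints is δ = arccos(p₁·p₂) ≈ 0.888 rad (50.9°).
Interpolate at f = 1/3 with slerp weights a = sin((1−f)δ)/sin δ ≈ 0.719, b = sin(fδ)/sin δ ≈ 0.376.
p = a·p₁ + b·p₂ ≈ (0.598, 0.333, 0.729); φ = arcsin(p_z) ≈ 46.80°, λ = atan2(p_y, p_x) ≈ 29.14°.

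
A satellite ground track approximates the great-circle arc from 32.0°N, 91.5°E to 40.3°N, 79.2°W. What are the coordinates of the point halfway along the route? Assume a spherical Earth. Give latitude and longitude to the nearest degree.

From cos δ = sin φ₁ sin φ₂ + cos φ₁ cos φ₂ cos Δλ, the central angle is δ ≈ 1.871 rad (107.2°).
Interpolate at f = 1/2 with slerp weights a = sin((1−f)δ)/sin δ ≈ 0.842, b = sin(fδ)/sin δ ≈ 0.842.
p = a·p₁ + b·p₂ ≈ (0.102, 0.083, 0.991); φ = arcsin(p_z) ≈ 82.45°, λ = atan2(p_y, p_x) ≈ 39.24°.

≈ 82°N, 39°E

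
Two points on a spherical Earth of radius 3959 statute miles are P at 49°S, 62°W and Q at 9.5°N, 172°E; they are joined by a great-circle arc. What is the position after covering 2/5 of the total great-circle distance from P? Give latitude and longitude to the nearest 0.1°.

≈ 43.6°S, 134.0°W

From cos δ = sin φ₁ sin φ₂ + cos φ₁ cos φ₂ cos Δλ, the central angle is δ ≈ 2.100 rad (120.3°).
Interpolate at f = 2/5 with slerp weights a = sin((1−f)δ)/sin δ ≈ 1.103, b = sin(fδ)/sin δ ≈ 0.863.
p = a·p₁ + b·p₂ ≈ (-0.503, -0.521, -0.690); φ = arcsin(p_z) ≈ -43.64°, λ = atan2(p_y, p_x) ≈ -134.01°.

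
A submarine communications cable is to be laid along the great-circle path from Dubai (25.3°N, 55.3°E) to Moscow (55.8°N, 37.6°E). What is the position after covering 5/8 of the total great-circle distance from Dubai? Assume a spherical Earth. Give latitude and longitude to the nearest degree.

≈ 45°N, 46°E

Convert each endpoint to a unit vector on the sphere (x = cos φ cos λ, y = cos φ sin λ, z = sin φ).
The central angle between the endpoints is δ = arccos(p₁·p₂) ≈ 0.578 rad (33.1°).
Interpolate at f = 5/8 with slerp weights a = sin((1−f)δ)/sin δ ≈ 0.394, b = sin(fδ)/sin δ ≈ 0.647.
p = a·p₁ + b·p₂ ≈ (0.491, 0.514, 0.703); φ = arcsin(p_z) ≈ 44.69°, λ = atan2(p_y, p_x) ≈ 46.35°.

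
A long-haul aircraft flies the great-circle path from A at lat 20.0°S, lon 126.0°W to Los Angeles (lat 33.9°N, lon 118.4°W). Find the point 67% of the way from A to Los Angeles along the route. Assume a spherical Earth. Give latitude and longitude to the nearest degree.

≈ lat 16°N, lon 121°W

Write both endpoints as unit vectors p₁, p₂ with components (cos φ cos λ, cos φ sin λ, sin φ).
The central angle between the endpoints is δ = arccos(p₁·p₂) ≈ 0.949 rad (54.4°).
Interpolate at f = 0.67 with slerp weights a = sin((1−f)δ)/sin δ ≈ 0.379, b = sin(fδ)/sin δ ≈ 0.731.
p = a·p₁ + b·p₂ ≈ (-0.498, -0.822, 0.278); φ = arcsin(p_z) ≈ 16.13°, λ = atan2(p_y, p_x) ≈ -121.21°.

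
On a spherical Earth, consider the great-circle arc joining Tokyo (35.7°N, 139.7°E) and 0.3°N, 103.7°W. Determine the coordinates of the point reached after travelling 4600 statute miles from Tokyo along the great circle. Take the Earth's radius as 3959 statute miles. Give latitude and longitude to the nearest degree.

≈ 26°N, 141°W

Convert each endpoint to a unit vector on the sphere (x = cos φ cos λ, y = cos φ sin λ, z = sin φ).
The central angle between the endpoints is δ = arccos(p₁·p₂) ≈ 1.940 rad (111.1°). The total great-circle distance is δ·R ≈ 1.940 × 3959 ≈ 7679 mi, so the target fraction is f = 4600/7679 ≈ 0.599.
Interpolate at f ≈ 0.599 with slerp weights a = sin((1−f)δ)/sin δ ≈ 0.752, b = sin(fδ)/sin δ ≈ 0.984.
p = a·p₁ + b·p₂ ≈ (-0.699, -0.561, 0.444); φ = arcsin(p_z) ≈ 26.37°, λ = atan2(p_y, p_x) ≈ -141.27°.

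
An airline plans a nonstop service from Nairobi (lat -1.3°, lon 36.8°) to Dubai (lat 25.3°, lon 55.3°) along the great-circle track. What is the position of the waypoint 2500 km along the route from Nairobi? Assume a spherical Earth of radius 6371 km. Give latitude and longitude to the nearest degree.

Convert each endpoint to a unit vector on the sphere (x = cos φ cos λ, y = cos φ sin λ, z = sin φ).
The central angle between the endpoints is δ = arccos(p₁·p₂) ≈ 0.560 rad (32.1°). The total great-circle distance is δ·R ≈ 0.560 × 6371 ≈ 3565 km, so the target fraction is f = 2500/3565 ≈ 0.701.
Interpolate at f ≈ 0.701 with slerp weights a = sin((1−f)δ)/sin δ ≈ 0.314, b = sin(fδ)/sin δ ≈ 0.720.
p = a·p₁ + b·p₂ ≈ (0.622, 0.723, 0.301); φ = arcsin(p_z) ≈ 17.50°, λ = atan2(p_y, p_x) ≈ 49.31°.

≈ lat 18°, lon 49°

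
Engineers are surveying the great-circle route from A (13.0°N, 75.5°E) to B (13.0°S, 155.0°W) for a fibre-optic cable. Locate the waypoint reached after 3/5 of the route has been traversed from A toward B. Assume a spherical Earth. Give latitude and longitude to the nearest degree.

≈ (3°S, 153°E)

Write both endpoints as unit vectors p₁, p₂ with components (cos φ cos λ, cos φ sin λ, sin φ).
The central angle between the endpoints is δ = arccos(p₁·p₂) ≈ 2.284 rad (130.9°).
Interpolate at f = 3/5 with slerp weights a = sin((1−f)δ)/sin δ ≈ 1.047, b = sin(fδ)/sin δ ≈ 1.296.
p = a·p₁ + b·p₂ ≈ (-0.889, 0.454, -0.056); φ = arcsin(p_z) ≈ -3.21°, λ = atan2(p_y, p_x) ≈ 152.94°.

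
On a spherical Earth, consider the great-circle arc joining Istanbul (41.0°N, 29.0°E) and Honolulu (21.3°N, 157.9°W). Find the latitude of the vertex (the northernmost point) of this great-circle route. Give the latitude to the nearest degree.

The great circle lies in the plane with unit normal n̂ = (p₁ × p₂)/|p₁ × p₂|.
Here n̂_z ≈ +0.095; the vertex latitude is φ_max = arccos|n̂_z| ≈ 84.5°.

≈ 85°N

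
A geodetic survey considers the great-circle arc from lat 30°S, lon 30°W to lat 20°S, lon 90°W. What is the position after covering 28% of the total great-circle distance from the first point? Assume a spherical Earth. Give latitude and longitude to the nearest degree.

Write both endpoints as unit vectors p₁, p₂ with components (cos φ cos λ, cos φ sin λ, sin φ).
The central angle between the endpoints is δ = arccos(p₁·p₂) ≈ 0.955 rad (54.7°).
Interpolate at f = 0.28 with slerp weights a = sin((1−f)δ)/sin δ ≈ 0.777, b = sin(fδ)/sin δ ≈ 0.324.
p = a·p₁ + b·p₂ ≈ (0.583, -0.641, -0.499); φ = arcsin(p_z) ≈ -29.96°, λ = atan2(p_y, p_x) ≈ -47.70°.

≈ lat 30°S, lon 48°W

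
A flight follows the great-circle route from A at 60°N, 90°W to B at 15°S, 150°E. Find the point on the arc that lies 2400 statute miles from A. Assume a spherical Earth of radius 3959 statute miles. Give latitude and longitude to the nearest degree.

Convert each endpoint to a unit vector on the sphere (x = cos φ cos λ, y = cos φ sin λ, z = sin φ).
The central angle between the endpoints is δ = arccos(p₁·p₂) ≈ 2.055 rad (117.8°). The total great-circle distance is δ·R ≈ 2.055 × 3959 ≈ 8136 mi, so the target fraction is f = 2400/8136 ≈ 0.295.
Interpolate at f ≈ 0.295 with slerp weights a = sin((1−f)δ)/sin δ ≈ 1.122, b = sin(fδ)/sin δ ≈ 0.644.
p = a·p₁ + b·p₂ ≈ (-0.539, -0.250, 0.805); φ = arcsin(p_z) ≈ 53.58°, λ = atan2(p_y, p_x) ≈ -155.11°.

≈ 54°N, 155°W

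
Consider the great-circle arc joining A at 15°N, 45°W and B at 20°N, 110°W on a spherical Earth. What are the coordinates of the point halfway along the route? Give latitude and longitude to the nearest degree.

≈ 20°N, 77°W

From cos δ = sin φ₁ sin φ₂ + cos φ₁ cos φ₂ cos Δλ, the central angle is δ ≈ 1.079 rad (61.8°).
Interpolate at f = 1/2 with slerp weights a = sin((1−f)δ)/sin δ ≈ 0.583, b = sin(fδ)/sin δ ≈ 0.583.
p = a·p₁ + b·p₂ ≈ (0.211, -0.913, 0.350); φ = arcsin(p_z) ≈ 20.50°, λ = atan2(p_y, p_x) ≈ -77.00°.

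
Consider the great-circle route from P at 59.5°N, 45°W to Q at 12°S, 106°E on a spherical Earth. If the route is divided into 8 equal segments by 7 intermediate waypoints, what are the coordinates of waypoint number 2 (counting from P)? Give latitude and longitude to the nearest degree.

The haversine formula gives a central angle δ ≈ 2.231 rad (127.8°) between the endpoints.
Interpolate at f = 2/8 with slerp weights a = sin((1−f)δ)/sin δ ≈ 1.259, b = sin(fδ)/sin δ ≈ 0.670.
p = a·p₁ + b·p₂ ≈ (0.271, 0.178, 0.946); φ = arcsin(p_z) ≈ 71.06°, λ = atan2(p_y, p_x) ≈ 33.28°.

≈ 71°N, 33°E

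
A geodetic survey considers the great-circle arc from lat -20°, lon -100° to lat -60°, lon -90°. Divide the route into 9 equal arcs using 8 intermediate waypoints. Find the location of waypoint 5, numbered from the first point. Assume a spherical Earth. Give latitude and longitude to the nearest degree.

The haversine formula gives a central angle δ ≈ 0.709 rad (40.6°) between the endpoints.
Interpolate at f = 5/9 with slerp weights a = sin((1−f)δ)/sin δ ≈ 0.476, b = sin(fδ)/sin δ ≈ 0.589.
p = a·p₁ + b·p₂ ≈ (-0.078, -0.735, -0.673); φ = arcsin(p_z) ≈ -42.32°, λ = atan2(p_y, p_x) ≈ -96.03°.

≈ lat -42°, lon -96°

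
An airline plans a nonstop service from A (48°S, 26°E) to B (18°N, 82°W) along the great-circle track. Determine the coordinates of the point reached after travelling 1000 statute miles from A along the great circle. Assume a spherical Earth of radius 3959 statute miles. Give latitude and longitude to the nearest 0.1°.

≈ (46.2°S, 4.8°E)

Convert each endpoint to a unit vector on the sphere (x = cos φ cos λ, y = cos φ sin λ, z = sin φ).
The central angle between the endpoints is δ = arccos(p₁·p₂) ≈ 2.011 rad (115.2°). The total great-circle distance is δ·R ≈ 2.011 × 3959 ≈ 7962 mi, so the target fraction is f = 1000/7962 ≈ 0.126.
Interpolate at f ≈ 0.126 with slerp weights a = sin((1−f)δ)/sin δ ≈ 1.086, b = sin(fδ)/sin δ ≈ 0.276.
p = a·p₁ + b·p₂ ≈ (0.690, 0.058, -0.722); φ = arcsin(p_z) ≈ -46.20°, λ = atan2(p_y, p_x) ≈ 4.84°.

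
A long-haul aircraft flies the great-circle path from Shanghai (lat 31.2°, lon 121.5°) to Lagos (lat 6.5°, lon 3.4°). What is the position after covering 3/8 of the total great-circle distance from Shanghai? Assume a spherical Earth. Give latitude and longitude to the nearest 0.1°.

Write both endpoints as unit vectors p₁, p₂ with components (cos φ cos λ, cos φ sin λ, sin φ).
The central angle between the endpoints is δ = arccos(p₁·p₂) ≈ 1.919 rad (110.0°).
Interpolate at f = 3/8 with slerp weights a = sin((1−f)δ)/sin δ ≈ 0.992, b = sin(fδ)/sin δ ≈ 0.701.
p = a·p₁ + b·p₂ ≈ (0.253, 0.765, 0.593); φ = arcsin(p_z) ≈ 36.38°, λ = atan2(p_y, p_x) ≈ 71.72°.

≈ lat 36.4°, lon 71.7°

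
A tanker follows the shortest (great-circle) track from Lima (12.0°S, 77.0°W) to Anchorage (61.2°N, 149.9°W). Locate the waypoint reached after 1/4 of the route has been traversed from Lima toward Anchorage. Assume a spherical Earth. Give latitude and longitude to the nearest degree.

≈ 9°N, 88°W

The haversine formula gives a central angle δ ≈ 1.614 rad (92.5°) between the endpoints.
Interpolate at f = 1/4 with slerp weights a = sin((1−f)δ)/sin δ ≈ 0.937, b = sin(fδ)/sin δ ≈ 0.393.
p = a·p₁ + b·p₂ ≈ (0.042, -0.988, 0.150); φ = arcsin(p_z) ≈ 8.61°, λ = atan2(p_y, p_x) ≈ -87.55°.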